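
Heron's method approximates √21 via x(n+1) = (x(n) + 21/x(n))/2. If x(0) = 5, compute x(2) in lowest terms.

527/115

x(1) = (5 + 21/5)/2 = 23/5.
x(2) = (23/5 + 21/(23/5))/2 = 527/115.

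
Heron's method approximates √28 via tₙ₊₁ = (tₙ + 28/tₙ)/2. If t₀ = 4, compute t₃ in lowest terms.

t₁ = (4 + 28/4)/2 = 11/2.
t₂ = (11/2 + 28/(11/2))/2 = 233/44.
t₃ = (233/44 + 28/(233/44))/2 = 108497/20504.

108497/20504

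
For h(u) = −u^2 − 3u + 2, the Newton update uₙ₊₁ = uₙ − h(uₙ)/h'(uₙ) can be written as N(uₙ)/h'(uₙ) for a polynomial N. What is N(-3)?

−11

h'(u) = −2u − 3.
N(u) = u·h'(u) − h(u) = u·(−2u − 3) − (−u^2 − 3u + 2) = −u^2 − 2.
N(-3) = −11.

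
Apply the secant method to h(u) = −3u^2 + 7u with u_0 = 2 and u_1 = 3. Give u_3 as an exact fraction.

h(2) = 2, h(3) = −6. u_2 = 3 − (−6)·(3 − 2)/((−6) − 2) = 9/4.
h(3) = −6, h(9/4) = 9/16. u_3 = (9/4) − (9/16)·((9/4) − 3)/((9/16) − (−6)) = 81/35.

81/35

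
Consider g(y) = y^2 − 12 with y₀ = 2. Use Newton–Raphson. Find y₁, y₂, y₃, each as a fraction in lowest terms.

y₁ = 4, y₂ = 7/2, y₃ = 97/28

g'(y) = 2y.
g(2) = −8, g'(2) = 4, so y₁ = 2 − (−8)/4 = 4.
g(4) = 4, g'(4) = 8, so y₂ = 4 − 4/8 = 7/2.
g(7/2) = 1/4, g'(7/2) = 7, so y₃ = (7/2) − (1/4)/7 = 97/28.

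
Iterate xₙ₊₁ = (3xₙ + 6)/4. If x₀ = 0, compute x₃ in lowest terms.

x₁ = (3·0 + 6)/4 = 3/2.
x₂ = (3·(3/2) + 6)/4 = 21/8.
x₃ = (3·(21/8) + 6)/4 = 111/32.

111/32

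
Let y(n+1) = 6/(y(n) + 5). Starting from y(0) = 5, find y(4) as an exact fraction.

510/509

y(1) = 6/(5 + 5) = 3/5.
y(2) = 6/(3/5 + 5) = 15/14.
y(3) = 6/(15/14 + 5) = 84/85.
y(4) = 6/(84/85 + 5) = 510/509.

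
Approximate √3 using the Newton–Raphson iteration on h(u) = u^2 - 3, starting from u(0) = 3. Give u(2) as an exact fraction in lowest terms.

7/4

h'(u) = 2u.
h(3) = 6, h'(3) = 6, so u(1) = 3 - 6/6 = 2.
h(2) = 1, h'(2) = 4, so u(2) = 2 - 1/4 = 7/4.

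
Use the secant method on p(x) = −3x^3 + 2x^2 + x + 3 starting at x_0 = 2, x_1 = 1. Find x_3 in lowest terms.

1693/1105

p(2) = −11, p(1) = 3. x_2 = 1 − 3·(1 − 2)/(3 − (−11)) = 17/14.
p(1) = 3, p(17/14) = 4917/2744. x_3 = (17/14) − (4917/2744)·((17/14) − 1)/((4917/2744) − 3) = 1693/1105.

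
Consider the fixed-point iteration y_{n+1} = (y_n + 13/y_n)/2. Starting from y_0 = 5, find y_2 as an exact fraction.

y_1 = (5 + 13/5)/2 = 19/5.
y_2 = (19/5 + 13/(19/5))/2 = 343/95.

343/95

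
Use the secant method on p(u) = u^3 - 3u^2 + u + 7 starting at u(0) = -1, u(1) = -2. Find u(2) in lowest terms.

p(-1) = 2, p(-2) = -15. u(2) = (-2) - (-15)·((-2) - (-1))/((-15) - 2) = -19/17.

-19/17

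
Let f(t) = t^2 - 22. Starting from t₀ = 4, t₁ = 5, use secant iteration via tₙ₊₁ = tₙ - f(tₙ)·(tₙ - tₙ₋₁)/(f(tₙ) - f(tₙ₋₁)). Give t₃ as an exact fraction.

136/29

f(4) = -6, f(5) = 3. t₂ = 5 - 3·(5 - 4)/(3 - (-6)) = 14/3.
f(5) = 3, f(14/3) = -2/9. t₃ = (14/3) - (-2/9)·((14/3) - 5)/((-2/9) - 3) = 136/29.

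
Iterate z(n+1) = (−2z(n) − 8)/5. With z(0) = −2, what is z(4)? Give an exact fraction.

−728/625

z(1) = (−2·(−2) − 8)/5 = −4/5.
z(2) = (−2·(−4/5) − 8)/5 = −32/25.
z(3) = (−2·(−32/25) − 8)/5 = −136/125.
z(4) = (−2·(−136/125) − 8)/5 = −728/625.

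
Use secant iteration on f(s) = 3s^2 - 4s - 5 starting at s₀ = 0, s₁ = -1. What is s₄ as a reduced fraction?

-1495/1901

f(0) = -5, f(-1) = 2. s₂ = (-1) - 2·((-1) - 0)/(2 - (-5)) = -5/7.
f(-1) = 2, f(-5/7) = -30/49. s₃ = (-5/7) - (-30/49)·((-5/7) - (-1))/((-30/49) - 2) = -25/32.
f(-5/7) = -30/49, f(-25/32) = -45/1024. s₄ = (-25/32) - (-45/1024)·((-25/32) - (-5/7))/((-45/1024) - (-30/49)) = -1495/1901.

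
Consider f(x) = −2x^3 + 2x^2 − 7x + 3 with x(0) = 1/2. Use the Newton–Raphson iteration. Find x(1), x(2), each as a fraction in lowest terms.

f'(x) = −6x^2 + 4x − 7.
f(1/2) = −1/4, f'(1/2) = −13/2, so x(1) = (1/2) − (−1/4)/(−13/2) = 6/13.
f(6/13) = −3/2197, f'(6/13) = −1087/169, so x(2) = (6/13) − (−3/2197)/(−1087/169) = 6519/14131.

x(1) = 6/13, x(2) = 6519/14131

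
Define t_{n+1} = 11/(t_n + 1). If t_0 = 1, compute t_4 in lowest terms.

385/178

t_1 = 11/(1 + 1) = 11/2.
t_2 = 11/(11/2 + 1) = 22/13.
t_3 = 11/(22/13 + 1) = 143/35.
t_4 = 11/(143/35 + 1) = 385/178.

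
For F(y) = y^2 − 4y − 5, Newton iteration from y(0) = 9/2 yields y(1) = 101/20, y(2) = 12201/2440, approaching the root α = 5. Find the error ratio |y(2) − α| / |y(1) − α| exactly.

1/122

y(1) − α = 101/20 − 5 = 1/20, so |y(1) − α| = 1/20.
y(2) − α = 12201/2440 − 5 = 1/2440, so |y(2) − α| = 1/2440.
Ratio = (1/2440) / (1/20) = 1/122.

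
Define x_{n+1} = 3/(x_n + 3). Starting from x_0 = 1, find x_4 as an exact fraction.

x_1 = 3/(1 + 3) = 3/4.
x_2 = 3/(3/4 + 3) = 4/5.
x_3 = 3/(4/5 + 3) = 15/19.
x_4 = 3/(15/19 + 3) = 19/24.

19/24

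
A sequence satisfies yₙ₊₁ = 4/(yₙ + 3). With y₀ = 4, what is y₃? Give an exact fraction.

y₁ = 4/(4 + 3) = 4/7.
y₂ = 4/(4/7 + 3) = 28/25.
y₃ = 4/(28/25 + 3) = 100/103.

100/103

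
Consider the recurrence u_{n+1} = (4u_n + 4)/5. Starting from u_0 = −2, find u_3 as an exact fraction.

116/125

u_1 = (4·(−2) + 4)/5 = −4/5.
u_2 = (4·(−4/5) + 4)/5 = 4/25.
u_3 = (4·(4/25) + 4)/5 = 116/125.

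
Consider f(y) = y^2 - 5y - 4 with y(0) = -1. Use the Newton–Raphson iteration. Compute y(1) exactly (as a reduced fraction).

f'(y) = 2y - 5.
f(-1) = 2, f'(-1) = -7, so y(1) = (-1) - 2/(-7) = -5/7.

-5/7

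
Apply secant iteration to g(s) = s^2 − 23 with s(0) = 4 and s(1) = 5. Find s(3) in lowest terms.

g(4) = −7, g(5) = 2. s(2) = 5 − 2·(5 − 4)/(2 − (−7)) = 43/9.
g(5) = 2, g(43/9) = −14/81. s(3) = (43/9) − (−14/81)·((43/9) − 5)/((−14/81) − 2) = 211/44.

211/44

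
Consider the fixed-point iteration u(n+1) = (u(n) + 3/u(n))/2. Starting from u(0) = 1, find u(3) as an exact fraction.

97/56

u(1) = (1 + 3/1)/2 = 2.
u(2) = (2 + 3/2)/2 = 7/4.
u(3) = (7/4 + 3/(7/4))/2 = 97/56.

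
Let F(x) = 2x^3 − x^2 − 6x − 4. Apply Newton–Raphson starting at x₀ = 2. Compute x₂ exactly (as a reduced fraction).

7982/3563

F'(x) = 6x^2 − 2x − 6.
F(2) = −4, F'(2) = 14, so x₁ = 2 − (−4)/14 = 16/7.
F(16/7) = 324/343, F'(16/7) = 1018/49, so x₂ = (16/7) − (324/343)/(1018/49) = 7982/3563.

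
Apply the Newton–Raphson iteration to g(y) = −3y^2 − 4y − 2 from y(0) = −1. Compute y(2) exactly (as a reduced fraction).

−5/4

g'(y) = −6y − 4.
g(−1) = −1, g'(−1) = 2, so y(1) = (−1) − (−1)/2 = −1/2.
g(−1/2) = −3/4, g'(−1/2) = −1, so y(2) = (−1/2) − (−3/4)/(−1) = −5/4.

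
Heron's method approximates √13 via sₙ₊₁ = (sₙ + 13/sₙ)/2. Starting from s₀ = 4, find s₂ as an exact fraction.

s₁ = (4 + 13/4)/2 = 29/8.
s₂ = (29/8 + 13/(29/8))/2 = 1673/464.

1673/464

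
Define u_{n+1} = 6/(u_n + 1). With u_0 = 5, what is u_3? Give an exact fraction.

3/2

u_1 = 6/(5 + 1) = 1.
u_2 = 6/(1 + 1) = 3.
u_3 = 6/(3 + 1) = 3/2.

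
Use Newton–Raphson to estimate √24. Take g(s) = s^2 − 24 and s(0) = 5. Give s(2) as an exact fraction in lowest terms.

g'(s) = 2s.
g(5) = 1, g'(5) = 10, so s(1) = 5 − 1/10 = 49/10.
g(49/10) = 1/100, g'(49/10) = 49/5, so s(2) = (49/10) − (1/100)/(49/5) = 4801/980.

4801/980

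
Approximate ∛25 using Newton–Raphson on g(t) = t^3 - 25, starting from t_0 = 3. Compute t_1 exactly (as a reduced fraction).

g'(t) = 3t^2.
g(3) = 2, g'(3) = 27, so t_1 = 3 - 2/27 = 79/27.

79/27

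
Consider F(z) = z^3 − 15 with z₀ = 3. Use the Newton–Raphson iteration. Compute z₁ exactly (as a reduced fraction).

23/9

F'(z) = 3z^2.
F(3) = 12, F'(3) = 27, so z₁ = 3 − 12/27 = 23/9.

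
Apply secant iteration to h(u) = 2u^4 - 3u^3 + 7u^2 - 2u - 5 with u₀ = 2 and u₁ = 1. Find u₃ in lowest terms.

h(2) = 27, h(1) = -1. u₂ = 1 - (-1)·(1 - 2)/((-1) - 27) = 29/28.
h(1) = -1, h(29/28) = -182601/307328. u₃ = (29/28) - (-182601/307328)·((29/28) - 1)/((-182601/307328) - (-1)) = 135703/124727.

135703/124727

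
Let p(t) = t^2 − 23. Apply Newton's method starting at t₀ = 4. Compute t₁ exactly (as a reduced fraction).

39/8

p'(t) = 2t.
p(4) = −7, p'(4) = 8, so t₁ = 4 − (−7)/8 = 39/8.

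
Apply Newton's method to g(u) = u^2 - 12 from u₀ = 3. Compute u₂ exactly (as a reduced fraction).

97/28

g'(u) = 2u.
g(3) = -3, g'(3) = 6, so u₁ = 3 - (-3)/6 = 7/2.
g(7/2) = 1/4, g'(7/2) = 7, so u₂ = (7/2) - (1/4)/7 = 97/28.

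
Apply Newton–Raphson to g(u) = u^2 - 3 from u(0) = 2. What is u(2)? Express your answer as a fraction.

97/56

g'(u) = 2u.
g(2) = 1, g'(2) = 4, so u(1) = 2 - 1/4 = 7/4.
g(7/4) = 1/16, g'(7/4) = 7/2, so u(2) = (7/4) - (1/16)/(7/2) = 97/56.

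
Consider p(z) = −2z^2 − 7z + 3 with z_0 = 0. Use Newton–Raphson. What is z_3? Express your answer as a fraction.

p'(z) = −4z − 7.
p(0) = 3, p'(0) = −7, so z_1 = 0 − 3/(−7) = 3/7.
p(3/7) = −18/49, p'(3/7) = −61/7, so z_2 = (3/7) − (−18/49)/(−61/7) = 165/427.
p(165/427) = −648/182329, p'(165/427) = −3649/427, so z_3 = (165/427) − (−648/182329)/(−3649/427) = 601437/1558123.

601437/1558123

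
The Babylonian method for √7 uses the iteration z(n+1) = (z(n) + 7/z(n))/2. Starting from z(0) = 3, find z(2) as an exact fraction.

z(1) = (3 + 7/3)/2 = 8/3.
z(2) = (8/3 + 7/(8/3))/2 = 127/48.

127/48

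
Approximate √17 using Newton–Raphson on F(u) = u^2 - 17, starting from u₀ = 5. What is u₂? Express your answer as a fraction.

433/105

F'(u) = 2u.
F(5) = 8, F'(5) = 10, so u₁ = 5 - 8/10 = 21/5.
F(21/5) = 16/25, F'(21/5) = 42/5, so u₂ = (21/5) - (16/25)/(42/5) = 433/105.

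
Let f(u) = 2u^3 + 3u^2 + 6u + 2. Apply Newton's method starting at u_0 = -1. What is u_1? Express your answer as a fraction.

-1/2

f'(u) = 6u^2 + 6u + 6.
f(-1) = -3, f'(-1) = 6, so u_1 = (-1) - (-3)/6 = -1/2.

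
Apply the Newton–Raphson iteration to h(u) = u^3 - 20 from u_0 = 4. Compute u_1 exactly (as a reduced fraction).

h'(u) = 3u^2.
h(4) = 44, h'(4) = 48, so u_1 = 4 - 44/48 = 37/12.

37/12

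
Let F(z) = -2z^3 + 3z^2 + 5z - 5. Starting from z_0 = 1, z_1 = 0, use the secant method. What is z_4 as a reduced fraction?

1044/1277

F(1) = 1, F(0) = -5. z_2 = 0 - (-5)·(0 - 1)/((-5) - 1) = 5/6.
F(0) = -5, F(5/6) = 5/54. z_3 = (5/6) - (5/54)·((5/6) - 0)/((5/54) - (-5)) = 9/11.
F(5/6) = 5/54, F(9/11) = 5/1331. z_4 = (9/11) - (5/1331)·((9/11) - (5/6))/((5/1331) - (5/54)) = 1044/1277.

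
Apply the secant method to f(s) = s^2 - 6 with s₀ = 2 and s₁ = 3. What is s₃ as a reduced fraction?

22/9

f(2) = -2, f(3) = 3. s₂ = 3 - 3·(3 - 2)/(3 - (-2)) = 12/5.
f(3) = 3, f(12/5) = -6/25. s₃ = (12/5) - (-6/25)·((12/5) - 3)/((-6/25) - 3) = 22/9.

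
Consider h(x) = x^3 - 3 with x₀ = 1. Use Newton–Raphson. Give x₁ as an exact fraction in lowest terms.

5/3

h'(x) = 3x^2.
h(1) = -2, h'(1) = 3, so x₁ = 1 - (-2)/3 = 5/3.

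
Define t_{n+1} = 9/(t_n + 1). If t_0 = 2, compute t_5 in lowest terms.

t_1 = 9/(2 + 1) = 3.
t_2 = 9/(3 + 1) = 9/4.
t_3 = 9/(9/4 + 1) = 36/13.
t_4 = 9/(36/13 + 1) = 117/49.
t_5 = 9/(117/49 + 1) = 441/166.

441/166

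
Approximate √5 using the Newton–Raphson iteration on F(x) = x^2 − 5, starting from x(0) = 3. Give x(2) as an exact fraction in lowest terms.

F'(x) = 2x.
F(3) = 4, F'(3) = 6, so x(1) = 3 − 4/6 = 7/3.
F(7/3) = 4/9, F'(7/3) = 14/3, so x(2) = (7/3) − (4/9)/(14/3) = 47/21.

47/21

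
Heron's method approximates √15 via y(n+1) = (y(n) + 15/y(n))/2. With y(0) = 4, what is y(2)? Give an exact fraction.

y(1) = (4 + 15/4)/2 = 31/8.
y(2) = (31/8 + 15/(31/8))/2 = 1921/496.

1921/496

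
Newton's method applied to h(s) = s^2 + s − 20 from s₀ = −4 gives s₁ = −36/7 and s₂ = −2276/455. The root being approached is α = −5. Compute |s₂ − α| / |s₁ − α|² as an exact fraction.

s₁ − α = −36/7 − (−5) = −36/7 + 5 = −1/7, so |s₁ − α| = 1/7.
s₂ − α = −2276/455 − (−5) = −2276/455 + 5 = −1/455, so |s₂ − α| = 1/455.
|s₁ − α|² = 1/49.
Ratio = (1/455) / (1/49) = 7/65.

7/65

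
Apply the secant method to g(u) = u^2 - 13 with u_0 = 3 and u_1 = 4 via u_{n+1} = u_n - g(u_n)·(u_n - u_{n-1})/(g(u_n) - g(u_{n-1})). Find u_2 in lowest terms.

g(3) = -4, g(4) = 3. u_2 = 4 - 3·(4 - 3)/(3 - (-4)) = 25/7.

25/7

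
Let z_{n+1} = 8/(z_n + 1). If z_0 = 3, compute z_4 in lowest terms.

z_1 = 8/(3 + 1) = 2.
z_2 = 8/(2 + 1) = 8/3.
z_3 = 8/(8/3 + 1) = 24/11.
z_4 = 8/(24/11 + 1) = 88/35.

88/35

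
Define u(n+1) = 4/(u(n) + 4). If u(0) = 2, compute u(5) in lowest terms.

u(1) = 4/(2 + 4) = 2/3.
u(2) = 4/(2/3 + 4) = 6/7.
u(3) = 4/(6/7 + 4) = 14/17.
u(4) = 4/(14/17 + 4) = 34/41.
u(5) = 4/(34/41 + 4) = 82/99.

82/99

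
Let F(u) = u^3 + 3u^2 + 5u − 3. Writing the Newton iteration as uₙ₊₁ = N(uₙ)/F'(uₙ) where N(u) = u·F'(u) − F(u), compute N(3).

84

F'(u) = 3u^2 + 6u + 5.
N(u) = u·F'(u) − F(u) = u·(3u^2 + 6u + 5) − (u^3 + 3u^2 + 5u − 3) = 2u^3 + 3u^2 + 3.
N(3) = 84.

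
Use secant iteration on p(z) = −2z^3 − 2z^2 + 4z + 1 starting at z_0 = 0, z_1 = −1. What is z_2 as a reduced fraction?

−1/4

p(0) = 1, p(−1) = −3. z_2 = (−1) − (−3)·((−1) − 0)/((−3) − 1) = −1/4.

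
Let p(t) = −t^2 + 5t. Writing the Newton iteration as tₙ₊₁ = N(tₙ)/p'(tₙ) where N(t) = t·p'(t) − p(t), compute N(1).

p'(t) = −2t + 5.
N(t) = t·p'(t) − p(t) = t·(−2t + 5) − (−t^2 + 5t) = −t^2.
N(1) = −1.

−1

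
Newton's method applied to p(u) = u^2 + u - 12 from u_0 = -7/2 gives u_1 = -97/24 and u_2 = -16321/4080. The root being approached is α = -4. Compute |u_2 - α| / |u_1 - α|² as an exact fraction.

12/85

u_1 - α = -97/24 - (-4) = -97/24 + 4 = -1/24, so |u_1 - α| = 1/24.
u_2 - α = -16321/4080 - (-4) = -16321/4080 + 4 = -1/4080, so |u_2 - α| = 1/4080.
|u_1 - α|² = 1/576.
Ratio = (1/4080) / (1/576) = 12/85.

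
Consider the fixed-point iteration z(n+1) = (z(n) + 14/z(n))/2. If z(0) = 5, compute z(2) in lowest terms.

2921/780

z(1) = (5 + 14/5)/2 = 39/10.
z(2) = (39/10 + 14/(39/10))/2 = 2921/780.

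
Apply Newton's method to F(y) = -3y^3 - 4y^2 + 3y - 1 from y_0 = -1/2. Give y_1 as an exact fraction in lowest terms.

3/19

F'(y) = -9y^2 - 8y + 3.
F(-1/2) = -25/8, F'(-1/2) = 19/4, so y_1 = (-1/2) - (-25/8)/(19/4) = 3/19.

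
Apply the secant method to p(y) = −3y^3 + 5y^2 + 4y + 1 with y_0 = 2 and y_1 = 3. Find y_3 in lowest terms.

54769/24267

p(2) = 5, p(3) = −23. y_2 = 3 − (−23)·(3 − 2)/((−23) − 5) = 61/28.
p(3) = −23, p(61/28) = 53245/21952. y_3 = (61/28) − (53245/21952)·((61/28) − 3)/((53245/21952) − (−23)) = 54769/24267.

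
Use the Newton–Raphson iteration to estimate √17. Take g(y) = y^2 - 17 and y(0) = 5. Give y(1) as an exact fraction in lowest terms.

21/5

g'(y) = 2y.
g(5) = 8, g'(5) = 10, so y(1) = 5 - 8/10 = 21/5.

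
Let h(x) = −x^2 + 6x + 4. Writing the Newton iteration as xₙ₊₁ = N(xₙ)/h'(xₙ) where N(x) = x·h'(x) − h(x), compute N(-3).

−13

h'(x) = −2x + 6.
N(x) = x·h'(x) − h(x) = x·(−2x + 6) − (−x^2 + 6x + 4) = −x^2 − 4.
N(-3) = −13.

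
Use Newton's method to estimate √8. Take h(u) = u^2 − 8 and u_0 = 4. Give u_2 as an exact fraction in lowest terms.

h'(u) = 2u.
h(4) = 8, h'(4) = 8, so u_1 = 4 − 8/8 = 3.
h(3) = 1, h'(3) = 6, so u_2 = 3 − 1/6 = 17/6.

17/6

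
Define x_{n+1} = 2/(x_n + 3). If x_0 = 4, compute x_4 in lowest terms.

166/295

x_1 = 2/(4 + 3) = 2/7.
x_2 = 2/(2/7 + 3) = 14/23.
x_3 = 2/(14/23 + 3) = 46/83.
x_4 = 2/(46/83 + 3) = 166/295.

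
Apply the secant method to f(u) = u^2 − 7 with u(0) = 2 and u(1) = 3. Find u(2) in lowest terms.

13/5

f(2) = −3, f(3) = 2. u(2) = 3 − 2·(3 − 2)/(2 − (−3)) = 13/5.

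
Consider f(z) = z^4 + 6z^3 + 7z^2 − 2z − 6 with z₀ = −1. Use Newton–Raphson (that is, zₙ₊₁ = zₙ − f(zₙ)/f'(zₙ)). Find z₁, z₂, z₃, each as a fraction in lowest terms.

f'(z) = 4z^3 + 18z^2 + 14z − 2.
f(−1) = −2, f'(−1) = −2, so z₁ = (−1) − (−2)/(−2) = −2.
f(−2) = −6, f'(−2) = 10, so z₂ = (−2) − (−6)/10 = −7/5.
f(−7/5) = −1314/625, f'(−7/5) = 338/125, so z₃ = (−7/5) − (−1314/625)/(338/125) = −526/845.

z₁ = −2, z₂ = −7/5, z₃ = −526/845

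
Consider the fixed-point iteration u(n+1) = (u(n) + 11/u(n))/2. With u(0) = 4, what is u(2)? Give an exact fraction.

1433/432

u(1) = (4 + 11/4)/2 = 27/8.
u(2) = (27/8 + 11/(27/8))/2 = 1433/432.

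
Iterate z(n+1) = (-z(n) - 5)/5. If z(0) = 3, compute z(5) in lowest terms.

z(1) = (-3 - 5)/5 = -8/5.
z(2) = (-(-8/5) - 5)/5 = -17/25.
z(3) = (-(-17/25) - 5)/5 = -108/125.
z(4) = (-(-108/125) - 5)/5 = -517/625.
z(5) = (-(-517/625) - 5)/5 = -2608/3125.

-2608/3125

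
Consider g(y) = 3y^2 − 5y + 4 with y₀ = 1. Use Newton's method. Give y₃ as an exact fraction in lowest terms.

481/539

g'(y) = 6y − 5.
g(1) = 2, g'(1) = 1, so y₁ = 1 − 2/1 = −1.
g(−1) = 12, g'(−1) = −11, so y₂ = (−1) − 12/(−11) = 1/11.
g(1/11) = 432/121, g'(1/11) = −49/11, so y₃ = (1/11) − (432/121)/(−49/11) = 481/539.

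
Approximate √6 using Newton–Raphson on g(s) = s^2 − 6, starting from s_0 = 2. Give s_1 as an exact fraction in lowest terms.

g'(s) = 2s.
g(2) = −2, g'(2) = 4, so s_1 = 2 − (−2)/4 = 5/2.

5/2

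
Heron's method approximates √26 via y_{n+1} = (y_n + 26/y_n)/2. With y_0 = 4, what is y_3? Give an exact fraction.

1468273/287952

y_1 = (4 + 26/4)/2 = 21/4.
y_2 = (21/4 + 26/(21/4))/2 = 857/168.
y_3 = (857/168 + 26/(857/168))/2 = 1468273/287952.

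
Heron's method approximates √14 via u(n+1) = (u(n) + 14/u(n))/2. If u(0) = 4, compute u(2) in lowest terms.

u(1) = (4 + 14/4)/2 = 15/4.
u(2) = (15/4 + 14/(15/4))/2 = 449/120.

449/120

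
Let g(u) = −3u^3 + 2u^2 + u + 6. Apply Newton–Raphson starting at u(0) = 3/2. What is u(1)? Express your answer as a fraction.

g'(u) = −9u^2 + 4u + 1.
g(3/2) = 15/8, g'(3/2) = −53/4, so u(1) = (3/2) − (15/8)/(−53/4) = 87/53.

87/53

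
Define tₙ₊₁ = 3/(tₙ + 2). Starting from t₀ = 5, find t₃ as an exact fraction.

51/55

t₁ = 3/(5 + 2) = 3/7.
t₂ = 3/(3/7 + 2) = 21/17.
t₃ = 3/(21/17 + 2) = 51/55.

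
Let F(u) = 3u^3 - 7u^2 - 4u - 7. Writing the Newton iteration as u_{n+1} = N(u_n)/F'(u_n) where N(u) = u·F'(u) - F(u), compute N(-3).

-218

F'(u) = 9u^2 - 14u - 4.
N(u) = u·F'(u) - F(u) = u·(9u^2 - 14u - 4) - (3u^3 - 7u^2 - 4u - 7) = 6u^3 - 7u^2 + 7.
N(-3) = -218.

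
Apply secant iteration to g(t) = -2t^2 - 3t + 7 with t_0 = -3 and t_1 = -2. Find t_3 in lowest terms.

-25/9

g(-3) = -2, g(-2) = 5. t_2 = (-2) - 5·((-2) - (-3))/(5 - (-2)) = -19/7.
g(-2) = 5, g(-19/7) = 20/49. t_3 = (-19/7) - (20/49)·((-19/7) - (-2))/((20/49) - 5) = -25/9.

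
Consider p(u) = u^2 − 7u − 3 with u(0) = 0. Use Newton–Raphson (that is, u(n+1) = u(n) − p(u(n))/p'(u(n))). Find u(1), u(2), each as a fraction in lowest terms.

p'(u) = 2u − 7.
p(0) = −3, p'(0) = −7, so u(1) = 0 − (−3)/(−7) = −3/7.
p(−3/7) = 9/49, p'(−3/7) = −55/7, so u(2) = (−3/7) − (9/49)/(−55/7) = −156/385.

u(1) = −3/7, u(2) = −156/385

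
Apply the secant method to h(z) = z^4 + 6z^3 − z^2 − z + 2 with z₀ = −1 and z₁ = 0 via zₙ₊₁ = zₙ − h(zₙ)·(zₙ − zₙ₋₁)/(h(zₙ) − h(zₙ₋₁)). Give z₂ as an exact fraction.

−2/5

h(−1) = −3, h(0) = 2. z₂ = 0 − 2·(0 − (−1))/(2 − (−3)) = −2/5.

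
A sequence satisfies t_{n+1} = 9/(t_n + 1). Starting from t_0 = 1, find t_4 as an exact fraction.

t_1 = 9/(1 + 1) = 9/2.
t_2 = 9/(9/2 + 1) = 18/11.
t_3 = 9/(18/11 + 1) = 99/29.
t_4 = 9/(99/29 + 1) = 261/128.

261/128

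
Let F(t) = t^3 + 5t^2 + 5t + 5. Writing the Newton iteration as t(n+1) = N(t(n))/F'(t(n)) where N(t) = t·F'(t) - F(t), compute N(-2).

-1

F'(t) = 3t^2 + 10t + 5.
N(t) = t·F'(t) - F(t) = t·(3t^2 + 10t + 5) - (t^3 + 5t^2 + 5t + 5) = 2t^3 + 5t^2 - 5.
N(-2) = -1.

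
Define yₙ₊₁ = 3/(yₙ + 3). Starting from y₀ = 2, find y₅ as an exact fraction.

87/110

y₁ = 3/(2 + 3) = 3/5.
y₂ = 3/(3/5 + 3) = 5/6.
y₃ = 3/(5/6 + 3) = 18/23.
y₄ = 3/(18/23 + 3) = 23/29.
y₅ = 3/(23/29 + 3) = 87/110.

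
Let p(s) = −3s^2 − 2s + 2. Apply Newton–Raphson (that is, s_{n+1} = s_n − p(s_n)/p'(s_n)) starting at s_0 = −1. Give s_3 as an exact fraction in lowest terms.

p'(s) = −6s − 2.
p(−1) = 1, p'(−1) = 4, so s_1 = (−1) − 1/4 = −5/4.
p(−5/4) = −3/16, p'(−5/4) = 11/2, so s_2 = (−5/4) − (−3/16)/(11/2) = −107/88.
p(−107/88) = −27/7744, p'(−107/88) = 233/44, so s_3 = (−107/88) − (−27/7744)/(233/44) = −49835/41008.

−49835/41008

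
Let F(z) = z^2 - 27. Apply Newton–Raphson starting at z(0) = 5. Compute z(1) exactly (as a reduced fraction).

F'(z) = 2z.
F(5) = -2, F'(5) = 10, so z(1) = 5 - (-2)/10 = 26/5.

26/5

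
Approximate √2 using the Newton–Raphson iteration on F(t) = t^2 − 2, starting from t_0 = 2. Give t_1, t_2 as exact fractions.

t_1 = 3/2, t_2 = 17/12

F'(t) = 2t.
F(2) = 2, F'(2) = 4, so t_1 = 2 − 2/4 = 3/2.
F(3/2) = 1/4, F'(3/2) = 3, so t_2 = (3/2) − (1/4)/3 = 17/12.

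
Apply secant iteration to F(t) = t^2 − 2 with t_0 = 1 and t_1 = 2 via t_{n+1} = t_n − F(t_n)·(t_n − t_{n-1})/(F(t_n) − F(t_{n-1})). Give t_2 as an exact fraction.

4/3

F(1) = −1, F(2) = 2. t_2 = 2 − 2·(2 − 1)/(2 − (−1)) = 4/3.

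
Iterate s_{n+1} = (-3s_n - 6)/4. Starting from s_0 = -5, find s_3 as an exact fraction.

57/64

s_1 = (-3·(-5) - 6)/4 = 9/4.
s_2 = (-3·(9/4) - 6)/4 = -51/16.
s_3 = (-3·(-51/16) - 6)/4 = 57/64.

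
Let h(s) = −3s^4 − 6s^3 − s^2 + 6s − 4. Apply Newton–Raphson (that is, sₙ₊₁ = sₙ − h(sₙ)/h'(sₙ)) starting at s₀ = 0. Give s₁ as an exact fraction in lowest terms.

h'(s) = −12s^3 − 18s^2 − 2s + 6.
h(0) = −4, h'(0) = 6, so s₁ = 0 − (−4)/6 = 2/3.

2/3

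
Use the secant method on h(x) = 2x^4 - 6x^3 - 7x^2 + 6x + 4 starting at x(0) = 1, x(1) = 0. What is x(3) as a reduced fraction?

h(1) = -1, h(0) = 4. x(2) = 0 - 4·(0 - 1)/(4 - (-1)) = 4/5.
h(0) = 4, h(4/5) = 1292/625. x(3) = (4/5) - (1292/625)·((4/5) - 0)/((1292/625) - 4) = 250/151.

250/151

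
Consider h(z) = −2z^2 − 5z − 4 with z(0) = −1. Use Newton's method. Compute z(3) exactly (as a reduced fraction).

h'(z) = −4z − 5.
h(−1) = −1, h'(−1) = −1, so z(1) = (−1) − (−1)/(−1) = −2.
h(−2) = −2, h'(−2) = 3, so z(2) = (−2) − (−2)/3 = −4/3.
h(−4/3) = −8/9, h'(−4/3) = 1/3, so z(3) = (−4/3) − (−8/9)/(1/3) = 4/3.

4/3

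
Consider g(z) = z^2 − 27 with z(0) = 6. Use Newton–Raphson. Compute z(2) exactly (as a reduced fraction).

291/56

g'(z) = 2z.
g(6) = 9, g'(6) = 12, so z(1) = 6 − 9/12 = 21/4.
g(21/4) = 9/16, g'(21/4) = 21/2, so z(2) = (21/4) − (9/16)/(21/2) = 291/56.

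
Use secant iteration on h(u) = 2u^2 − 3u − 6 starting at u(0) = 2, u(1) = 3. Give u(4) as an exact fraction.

h(2) = −4, h(3) = 3. u(2) = 3 − 3·(3 − 2)/(3 − (−4)) = 18/7.
h(3) = 3, h(18/7) = −24/49. u(3) = (18/7) − (−24/49)·((18/7) − 3)/((−24/49) − 3) = 50/19.
h(18/7) = −24/49, h(50/19) = −16/361. u(4) = (50/19) − (−16/361)·((50/19) − (18/7))/((−16/361) − (−24/49)) = 2598/985.

2598/985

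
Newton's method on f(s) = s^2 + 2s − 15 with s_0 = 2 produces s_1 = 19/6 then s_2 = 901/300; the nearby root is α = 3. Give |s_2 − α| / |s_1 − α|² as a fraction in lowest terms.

3/25

s_1 − α = 19/6 − 3 = 1/6, so |s_1 − α| = 1/6.
s_2 − α = 901/300 − 3 = 1/300, so |s_2 − α| = 1/300.
|s_1 − α|² = 1/36.
Ratio = (1/300) / (1/36) = 3/25.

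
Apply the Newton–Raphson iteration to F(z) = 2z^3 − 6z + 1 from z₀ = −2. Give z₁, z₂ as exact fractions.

F'(z) = 6z^2 − 6.
F(−2) = −3, F'(−2) = 18, so z₁ = (−2) − (−3)/18 = −11/6.
F(−11/6) = −35/108, F'(−11/6) = 85/6, so z₂ = (−11/6) − (−35/108)/(85/6) = −277/153.

z₁ = −11/6, z₂ = −277/153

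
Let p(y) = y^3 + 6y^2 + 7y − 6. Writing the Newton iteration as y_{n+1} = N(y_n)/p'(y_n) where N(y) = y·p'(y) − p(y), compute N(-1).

10

p'(y) = 3y^2 + 12y + 7.
N(y) = y·p'(y) − p(y) = y·(3y^2 + 12y + 7) − (y^3 + 6y^2 + 7y − 6) = 2y^3 + 6y^2 + 6.
N(-1) = 10.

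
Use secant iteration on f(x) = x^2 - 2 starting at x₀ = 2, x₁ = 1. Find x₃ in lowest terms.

f(2) = 2, f(1) = -1. x₂ = 1 - (-1)·(1 - 2)/((-1) - 2) = 4/3.
f(1) = -1, f(4/3) = -2/9. x₃ = (4/3) - (-2/9)·((4/3) - 1)/((-2/9) - (-1)) = 10/7.

10/7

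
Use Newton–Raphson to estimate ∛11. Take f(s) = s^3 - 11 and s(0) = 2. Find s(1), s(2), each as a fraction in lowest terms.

f'(s) = 3s^2.
f(2) = -3, f'(2) = 12, so s(1) = 2 - (-3)/12 = 9/4.
f(9/4) = 25/64, f'(9/4) = 243/16, so s(2) = (9/4) - (25/64)/(243/16) = 1081/486.

s(1) = 9/4, s(2) = 1081/486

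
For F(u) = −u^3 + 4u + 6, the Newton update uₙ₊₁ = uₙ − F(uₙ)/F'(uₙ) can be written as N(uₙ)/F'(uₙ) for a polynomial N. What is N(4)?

F'(u) = −3u^2 + 4.
N(u) = u·F'(u) − F(u) = u·(−3u^2 + 4) − (−u^3 + 4u + 6) = −2u^3 − 6.
N(4) = −134.

−134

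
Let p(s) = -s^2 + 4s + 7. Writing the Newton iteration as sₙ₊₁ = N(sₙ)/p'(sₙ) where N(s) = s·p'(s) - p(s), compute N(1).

-8

p'(s) = -2s + 4.
N(s) = s·p'(s) - p(s) = s·(-2s + 4) - (-s^2 + 4s + 7) = -s^2 - 7.
N(1) = -8.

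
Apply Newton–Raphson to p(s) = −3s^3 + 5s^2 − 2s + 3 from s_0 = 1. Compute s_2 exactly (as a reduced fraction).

307/106

p'(s) = −9s^2 + 10s − 2.
p(1) = 3, p'(1) = −1, so s_1 = 1 − 3/(−1) = 4.
p(4) = −117, p'(4) = −106, so s_2 = 4 − (−117)/(−106) = 307/106.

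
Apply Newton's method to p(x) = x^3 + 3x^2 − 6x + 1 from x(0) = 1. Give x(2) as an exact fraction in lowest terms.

p'(x) = 3x^2 + 6x − 6.
p(1) = −1, p'(1) = 3, so x(1) = 1 − (−1)/3 = 4/3.
p(4/3) = 19/27, p'(4/3) = 22/3, so x(2) = (4/3) − (19/27)/(22/3) = 245/198.

245/198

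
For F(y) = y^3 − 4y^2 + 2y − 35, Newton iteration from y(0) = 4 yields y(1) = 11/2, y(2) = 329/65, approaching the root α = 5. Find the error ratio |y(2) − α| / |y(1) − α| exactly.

8/65

y(1) − α = 11/2 − 5 = 1/2, so |y(1) − α| = 1/2.
y(2) − α = 329/65 − 5 = 4/65, so |y(2) − α| = 4/65.
Ratio = (4/65) / (1/2) = 8/65.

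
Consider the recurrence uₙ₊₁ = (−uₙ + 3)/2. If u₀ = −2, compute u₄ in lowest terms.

13/16

u₁ = (−(−2) + 3)/2 = 5/2.
u₂ = (−(5/2) + 3)/2 = 1/4.
u₃ = (−(1/4) + 3)/2 = 11/8.
u₄ = (−(11/8) + 3)/2 = 13/16.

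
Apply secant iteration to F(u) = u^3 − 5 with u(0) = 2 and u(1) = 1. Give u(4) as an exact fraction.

14432773/8474569

F(2) = 3, F(1) = −4. u(2) = 1 − (−4)·(1 − 2)/((−4) − 3) = 11/7.
F(1) = −4, F(11/7) = −384/343. u(3) = (11/7) − (−384/343)·((11/7) − 1)/((−384/343) − (−4)) = 443/247.
F(11/7) = −384/343, F(443/247) = 11592192/15069223. u(4) = (443/247) − (11592192/15069223)·((443/247) − (11/7))/((11592192/15069223) − (−384/343)) = 14432773/8474569.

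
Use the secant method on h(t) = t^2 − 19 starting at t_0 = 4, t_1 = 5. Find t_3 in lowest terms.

61/14

h(4) = −3, h(5) = 6. t_2 = 5 − 6·(5 − 4)/(6 − (−3)) = 13/3.
h(5) = 6, h(13/3) = −2/9. t_3 = (13/3) − (−2/9)·((13/3) − 5)/((−2/9) − 6) = 61/14.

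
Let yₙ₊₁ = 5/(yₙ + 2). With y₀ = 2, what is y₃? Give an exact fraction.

65/46

y₁ = 5/(2 + 2) = 5/4.
y₂ = 5/(5/4 + 2) = 20/13.
y₃ = 5/(20/13 + 2) = 65/46.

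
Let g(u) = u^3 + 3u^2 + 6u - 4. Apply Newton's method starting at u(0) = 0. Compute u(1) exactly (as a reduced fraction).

2/3

g'(u) = 3u^2 + 6u + 6.
g(0) = -4, g'(0) = 6, so u(1) = 0 - (-4)/6 = 2/3.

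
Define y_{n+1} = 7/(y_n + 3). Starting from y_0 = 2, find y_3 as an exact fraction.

y_1 = 7/(2 + 3) = 7/5.
y_2 = 7/(7/5 + 3) = 35/22.
y_3 = 7/(35/22 + 3) = 154/101.

154/101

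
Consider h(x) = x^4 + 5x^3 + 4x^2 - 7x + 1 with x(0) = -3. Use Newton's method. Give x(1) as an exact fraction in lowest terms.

-2

h'(x) = 4x^3 + 15x^2 + 8x - 7.
h(-3) = 4, h'(-3) = -4, so x(1) = (-3) - 4/(-4) = -2.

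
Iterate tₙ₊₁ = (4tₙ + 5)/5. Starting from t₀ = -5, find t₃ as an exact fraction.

-3/25

t₁ = (4·(-5) + 5)/5 = -3.
t₂ = (4·(-3) + 5)/5 = -7/5.
t₃ = (4·(-7/5) + 5)/5 = -3/25.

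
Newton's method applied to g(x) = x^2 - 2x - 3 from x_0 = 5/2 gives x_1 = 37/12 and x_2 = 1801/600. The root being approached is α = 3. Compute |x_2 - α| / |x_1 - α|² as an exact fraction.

x_1 - α = 37/12 - 3 = 1/12, so |x_1 - α| = 1/12.
x_2 - α = 1801/600 - 3 = 1/600, so |x_2 - α| = 1/600.
|x_1 - α|² = 1/144.
Ratio = (1/600) / (1/144) = 6/25.

6/25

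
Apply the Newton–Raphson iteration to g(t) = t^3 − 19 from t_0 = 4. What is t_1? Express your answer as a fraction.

g'(t) = 3t^2.
g(4) = 45, g'(4) = 48, so t_1 = 4 − 45/48 = 49/16.

49/16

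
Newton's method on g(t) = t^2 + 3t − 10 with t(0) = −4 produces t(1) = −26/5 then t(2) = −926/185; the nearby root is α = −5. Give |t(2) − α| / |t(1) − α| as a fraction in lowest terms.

t(1) − α = −26/5 − (−5) = −26/5 + 5 = −1/5, so |t(1) − α| = 1/5.
t(2) − α = −926/185 − (−5) = −926/185 + 5 = −1/185, so |t(2) − α| = 1/185.
Ratio = (1/185) / (1/5) = 1/37.

1/37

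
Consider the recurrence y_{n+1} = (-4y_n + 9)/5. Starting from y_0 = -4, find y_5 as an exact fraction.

y_1 = (-4·(-4) + 9)/5 = 5.
y_2 = (-4·5 + 9)/5 = -11/5.
y_3 = (-4·(-11/5) + 9)/5 = 89/25.
y_4 = (-4·(89/25) + 9)/5 = -131/125.
y_5 = (-4·(-131/125) + 9)/5 = 1649/625.

1649/625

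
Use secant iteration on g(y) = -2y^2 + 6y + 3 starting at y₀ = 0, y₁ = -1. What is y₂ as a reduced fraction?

-3/8

g(0) = 3, g(-1) = -5. y₂ = (-1) - (-5)·((-1) - 0)/((-5) - 3) = -3/8.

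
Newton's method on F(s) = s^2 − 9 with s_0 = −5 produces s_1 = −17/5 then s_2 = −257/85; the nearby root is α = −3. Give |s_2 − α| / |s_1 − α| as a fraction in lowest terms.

1/17

s_1 − α = −17/5 − (−3) = −17/5 + 3 = −2/5, so |s_1 − α| = 2/5.
s_2 − α = −257/85 − (−3) = −257/85 + 3 = −2/85, so |s_2 − α| = 2/85.
Ratio = (2/85) / (2/5) = 1/17.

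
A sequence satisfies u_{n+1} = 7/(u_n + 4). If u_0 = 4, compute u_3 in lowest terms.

273/212

u_1 = 7/(4 + 4) = 7/8.
u_2 = 7/(7/8 + 4) = 56/39.
u_3 = 7/(56/39 + 4) = 273/212.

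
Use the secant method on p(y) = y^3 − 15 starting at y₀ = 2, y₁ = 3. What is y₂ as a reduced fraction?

45/19

p(2) = −7, p(3) = 12. y₂ = 3 − 12·(3 − 2)/(12 − (−7)) = 45/19.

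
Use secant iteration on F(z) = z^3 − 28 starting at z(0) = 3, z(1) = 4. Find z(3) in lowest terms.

12901/4252

F(3) = −1, F(4) = 36. z(2) = 4 − 36·(4 − 3)/(36 − (−1)) = 112/37.
F(4) = 36, F(112/37) = −13356/50653. z(3) = (112/37) − (−13356/50653)·((112/37) − 4)/((−13356/50653) − 36) = 12901/4252.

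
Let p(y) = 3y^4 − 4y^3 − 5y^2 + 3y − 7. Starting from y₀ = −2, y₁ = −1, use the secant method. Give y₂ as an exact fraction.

−63/55

p(−2) = 47, p(−1) = −8. y₂ = (−1) − (−8)·((−1) − (−2))/((−8) − 47) = −63/55.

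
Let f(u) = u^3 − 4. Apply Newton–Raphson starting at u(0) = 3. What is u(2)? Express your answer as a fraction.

f'(u) = 3u^2.
f(3) = 23, f'(3) = 27, so u(1) = 3 − 23/27 = 58/27.
f(58/27) = 116380/19683, f'(58/27) = 3364/243, so u(2) = (58/27) − (116380/19683)/(3364/243) = 117239/68121.

117239/68121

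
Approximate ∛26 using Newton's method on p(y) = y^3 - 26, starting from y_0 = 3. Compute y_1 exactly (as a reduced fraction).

p'(y) = 3y^2.
p(3) = 1, p'(3) = 27, so y_1 = 3 - 1/27 = 80/27.

80/27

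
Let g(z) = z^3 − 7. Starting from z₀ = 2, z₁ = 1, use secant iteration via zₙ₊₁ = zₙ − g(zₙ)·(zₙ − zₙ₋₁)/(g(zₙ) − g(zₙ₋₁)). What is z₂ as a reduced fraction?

g(2) = 1, g(1) = −6. z₂ = 1 − (−6)·(1 − 2)/((−6) − 1) = 13/7.

13/7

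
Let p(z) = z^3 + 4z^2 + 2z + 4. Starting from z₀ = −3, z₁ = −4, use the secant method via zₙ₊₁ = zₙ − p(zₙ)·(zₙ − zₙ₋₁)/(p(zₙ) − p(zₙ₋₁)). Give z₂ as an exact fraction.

−40/11

p(−3) = 7, p(−4) = −4. z₂ = (−4) − (−4)·((−4) − (−3))/((−4) − 7) = −40/11.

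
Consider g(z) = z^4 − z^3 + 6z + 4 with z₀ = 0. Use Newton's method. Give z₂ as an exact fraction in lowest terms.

−38/47

g'(z) = 4z^3 − 3z^2 + 6.
g(0) = 4, g'(0) = 6, so z₁ = 0 − 4/6 = −2/3.
g(−2/3) = 40/81, g'(−2/3) = 94/27, so z₂ = (−2/3) − (40/81)/(94/27) = −38/47.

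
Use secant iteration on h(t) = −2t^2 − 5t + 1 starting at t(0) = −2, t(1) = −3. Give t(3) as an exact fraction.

−83/31

h(−2) = 3, h(−3) = −2. t(2) = (−3) − (−2)·((−3) − (−2))/((−2) − 3) = −13/5.
h(−3) = −2, h(−13/5) = 12/25. t(3) = (−13/5) − (12/25)·((−13/5) − (−3))/((12/25) − (−2)) = −83/31.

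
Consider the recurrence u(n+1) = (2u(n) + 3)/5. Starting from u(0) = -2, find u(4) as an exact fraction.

577/625

u(1) = (2·(-2) + 3)/5 = -1/5.
u(2) = (2·(-1/5) + 3)/5 = 13/25.
u(3) = (2·(13/25) + 3)/5 = 101/125.
u(4) = (2·(101/125) + 3)/5 = 577/625.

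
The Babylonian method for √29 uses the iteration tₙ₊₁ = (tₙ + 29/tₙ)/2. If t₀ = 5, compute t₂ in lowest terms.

t₁ = (5 + 29/5)/2 = 27/5.
t₂ = (27/5 + 29/(27/5))/2 = 727/135.

727/135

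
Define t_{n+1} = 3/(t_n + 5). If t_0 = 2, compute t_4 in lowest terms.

633/1169

t_1 = 3/(2 + 5) = 3/7.
t_2 = 3/(3/7 + 5) = 21/38.
t_3 = 3/(21/38 + 5) = 114/211.
t_4 = 3/(114/211 + 5) = 633/1169.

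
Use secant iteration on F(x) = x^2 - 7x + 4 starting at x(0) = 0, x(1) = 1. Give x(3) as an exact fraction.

F(0) = 4, F(1) = -2. x(2) = 1 - (-2)·(1 - 0)/((-2) - 4) = 2/3.
F(1) = -2, F(2/3) = -2/9. x(3) = (2/3) - (-2/9)·((2/3) - 1)/((-2/9) - (-2)) = 5/8.

5/8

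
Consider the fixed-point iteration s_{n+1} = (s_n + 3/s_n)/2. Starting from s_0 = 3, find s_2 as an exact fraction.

s_1 = (3 + 3/3)/2 = 2.
s_2 = (2 + 3/2)/2 = 7/4.

7/4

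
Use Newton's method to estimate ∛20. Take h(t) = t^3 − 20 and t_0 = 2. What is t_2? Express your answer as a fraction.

h'(t) = 3t^2.
h(2) = −12, h'(2) = 12, so t_1 = 2 − (−12)/12 = 3.
h(3) = 7, h'(3) = 27, so t_2 = 3 − 7/27 = 74/27.

74/27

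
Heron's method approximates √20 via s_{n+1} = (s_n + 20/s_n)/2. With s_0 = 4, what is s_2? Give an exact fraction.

161/36

s_1 = (4 + 20/4)/2 = 9/2.
s_2 = (9/2 + 20/(9/2))/2 = 161/36.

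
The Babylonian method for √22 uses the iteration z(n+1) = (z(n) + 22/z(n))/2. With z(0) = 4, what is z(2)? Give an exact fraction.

z(1) = (4 + 22/4)/2 = 19/4.
z(2) = (19/4 + 22/(19/4))/2 = 713/152.

713/152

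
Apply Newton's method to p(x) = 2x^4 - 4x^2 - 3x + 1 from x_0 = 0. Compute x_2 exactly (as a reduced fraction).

p'(x) = 8x^3 - 8x - 3.
p(0) = 1, p'(0) = -3, so x_1 = 0 - 1/(-3) = 1/3.
p(1/3) = -34/81, p'(1/3) = -145/27, so x_2 = (1/3) - (-34/81)/(-145/27) = 37/145.

37/145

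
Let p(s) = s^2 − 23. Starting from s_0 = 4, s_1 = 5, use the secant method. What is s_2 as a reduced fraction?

43/9

p(4) = −7, p(5) = 2. s_2 = 5 − 2·(5 − 4)/(2 − (−7)) = 43/9.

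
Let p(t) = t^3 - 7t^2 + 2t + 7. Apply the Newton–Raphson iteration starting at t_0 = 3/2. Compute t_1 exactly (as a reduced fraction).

p'(t) = 3t^2 - 14t + 2.
p(3/2) = -19/8, p'(3/2) = -49/4, so t_1 = (3/2) - (-19/8)/(-49/4) = 64/49.

64/49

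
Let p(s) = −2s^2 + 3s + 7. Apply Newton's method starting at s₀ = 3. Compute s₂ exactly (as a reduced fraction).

1817/657

p'(s) = −4s + 3.
p(3) = −2, p'(3) = −9, so s₁ = 3 − (−2)/(−9) = 25/9.
p(25/9) = −8/81, p'(25/9) = −73/9, so s₂ = (25/9) − (−8/81)/(−73/9) = 1817/657.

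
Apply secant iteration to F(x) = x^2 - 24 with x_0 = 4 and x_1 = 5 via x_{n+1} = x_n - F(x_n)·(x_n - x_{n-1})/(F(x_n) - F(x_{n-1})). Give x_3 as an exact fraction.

F(4) = -8, F(5) = 1. x_2 = 5 - 1·(5 - 4)/(1 - (-8)) = 44/9.
F(5) = 1, F(44/9) = -8/81. x_3 = (44/9) - (-8/81)·((44/9) - 5)/((-8/81) - 1) = 436/89.

436/89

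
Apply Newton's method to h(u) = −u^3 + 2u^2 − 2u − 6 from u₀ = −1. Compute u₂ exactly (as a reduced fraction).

h'(u) = −3u^2 + 4u − 2.
h(−1) = −1, h'(−1) = −9, so u₁ = (−1) − (−1)/(−9) = −10/9.
h(−10/9) = 46/729, h'(−10/9) = −274/27, so u₂ = (−10/9) − (46/729)/(−274/27) = −4087/3699.

−4087/3699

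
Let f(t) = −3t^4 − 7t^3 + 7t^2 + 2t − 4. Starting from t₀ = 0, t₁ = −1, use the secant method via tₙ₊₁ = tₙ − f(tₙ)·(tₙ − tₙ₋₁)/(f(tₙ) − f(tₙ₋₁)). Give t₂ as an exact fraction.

−4/9

f(0) = −4, f(−1) = 5. t₂ = (−1) − 5·((−1) − 0)/(5 − (−4)) = −4/9.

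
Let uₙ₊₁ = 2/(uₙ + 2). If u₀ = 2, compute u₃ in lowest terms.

u₁ = 2/(2 + 2) = 1/2.
u₂ = 2/(1/2 + 2) = 4/5.
u₃ = 2/(4/5 + 2) = 5/7.

5/7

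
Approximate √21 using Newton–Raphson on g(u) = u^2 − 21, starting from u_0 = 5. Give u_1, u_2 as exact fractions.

u_1 = 23/5, u_2 = 527/115

g'(u) = 2u.
g(5) = 4, g'(5) = 10, so u_1 = 5 − 4/10 = 23/5.
g(23/5) = 4/25, g'(23/5) = 46/5, so u_2 = (23/5) − (4/25)/(46/5) = 527/115.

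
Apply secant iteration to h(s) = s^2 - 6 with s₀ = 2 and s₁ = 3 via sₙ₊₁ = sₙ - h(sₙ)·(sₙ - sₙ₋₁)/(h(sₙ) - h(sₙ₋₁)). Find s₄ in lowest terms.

h(2) = -2, h(3) = 3. s₂ = 3 - 3·(3 - 2)/(3 - (-2)) = 12/5.
h(3) = 3, h(12/5) = -6/25. s₃ = (12/5) - (-6/25)·((12/5) - 3)/((-6/25) - 3) = 22/9.
h(12/5) = -6/25, h(22/9) = -2/81. s₄ = (22/9) - (-2/81)·((22/9) - (12/5))/((-2/81) - (-6/25)) = 267/109.

267/109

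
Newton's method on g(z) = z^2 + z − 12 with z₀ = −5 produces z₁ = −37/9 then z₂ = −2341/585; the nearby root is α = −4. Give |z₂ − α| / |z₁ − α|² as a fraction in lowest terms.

z₁ − α = −37/9 − (−4) = −37/9 + 4 = −1/9, so |z₁ − α| = 1/9.
z₂ − α = −2341/585 − (−4) = −2341/585 + 4 = −1/585, so |z₂ − α| = 1/585.
|z₁ − α|² = 1/81.
Ratio = (1/585) / (1/81) = 9/65.

9/65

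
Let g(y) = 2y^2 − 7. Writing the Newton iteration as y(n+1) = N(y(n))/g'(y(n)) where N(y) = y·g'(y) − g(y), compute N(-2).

15

g'(y) = 4y.
N(y) = y·g'(y) − g(y) = y·(4y) − (2y^2 − 7) = 2y^2 + 7.
N(-2) = 15.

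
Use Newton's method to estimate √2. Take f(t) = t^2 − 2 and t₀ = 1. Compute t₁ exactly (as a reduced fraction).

3/2

f'(t) = 2t.
f(1) = −1, f'(1) = 2, so t₁ = 1 − (−1)/2 = 3/2.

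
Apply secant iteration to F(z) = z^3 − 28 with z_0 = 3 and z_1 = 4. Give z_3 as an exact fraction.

12901/4252

F(3) = −1, F(4) = 36. z_2 = 4 − 36·(4 − 3)/(36 − (−1)) = 112/37.
F(4) = 36, F(112/37) = −13356/50653. z_3 = (112/37) − (−13356/50653)·((112/37) − 4)/((−13356/50653) − 36) = 12901/4252.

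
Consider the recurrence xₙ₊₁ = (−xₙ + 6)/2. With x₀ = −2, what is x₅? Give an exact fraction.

17/8

x₁ = (−(−2) + 6)/2 = 4.
x₂ = (−4 + 6)/2 = 1.
x₃ = (−1 + 6)/2 = 5/2.
x₄ = (−(5/2) + 6)/2 = 7/4.
x₅ = (−(7/4) + 6)/2 = 17/8.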